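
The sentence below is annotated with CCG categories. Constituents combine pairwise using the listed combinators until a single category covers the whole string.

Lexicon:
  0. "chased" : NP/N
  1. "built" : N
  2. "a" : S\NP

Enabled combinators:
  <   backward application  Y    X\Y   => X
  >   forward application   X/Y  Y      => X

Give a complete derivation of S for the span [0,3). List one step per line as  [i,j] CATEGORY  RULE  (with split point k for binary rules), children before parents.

[0,1] NP/N  lex  "chased"
[1,2] N  lex  "built"
[0,2] NP  >  k=1
[2,3] S\NP  lex  "a"
[0,3] S  <  k=2

[0,3] S   <
  [0,2] NP   >
    [0,1] "chased" : NP/N
    [1,2] "built" : N
  [2,3] "a" : S\NP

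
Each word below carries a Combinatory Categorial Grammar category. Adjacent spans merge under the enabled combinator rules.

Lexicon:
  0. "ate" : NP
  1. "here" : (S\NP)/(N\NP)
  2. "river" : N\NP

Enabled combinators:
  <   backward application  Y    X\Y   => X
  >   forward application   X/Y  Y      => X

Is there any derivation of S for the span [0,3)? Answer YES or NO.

YES

[0,3] S   <
  [0,1] "ate" : NP
  [1,3] S\NP   >
    [1,2] "here" : (S\NP)/(N\NP)
    [2,3] "river" : N\NP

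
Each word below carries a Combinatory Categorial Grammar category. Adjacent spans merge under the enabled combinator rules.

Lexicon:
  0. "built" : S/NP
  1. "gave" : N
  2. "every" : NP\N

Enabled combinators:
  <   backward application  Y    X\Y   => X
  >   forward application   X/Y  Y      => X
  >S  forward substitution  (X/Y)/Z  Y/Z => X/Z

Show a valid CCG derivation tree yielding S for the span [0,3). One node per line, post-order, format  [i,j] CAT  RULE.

[0,3] S   >
  [0,1] "built" : S/NP
  [1,3] NP   <
    [1,2] "gave" : N
    [2,3] "every" : NP\N

[0,1] S/NP  lex  "built"
[1,2] N  lex  "gave"
[2,3] NP\N  lex  "every"
[1,3] NP  <  k=2
[0,3] S  >  k=1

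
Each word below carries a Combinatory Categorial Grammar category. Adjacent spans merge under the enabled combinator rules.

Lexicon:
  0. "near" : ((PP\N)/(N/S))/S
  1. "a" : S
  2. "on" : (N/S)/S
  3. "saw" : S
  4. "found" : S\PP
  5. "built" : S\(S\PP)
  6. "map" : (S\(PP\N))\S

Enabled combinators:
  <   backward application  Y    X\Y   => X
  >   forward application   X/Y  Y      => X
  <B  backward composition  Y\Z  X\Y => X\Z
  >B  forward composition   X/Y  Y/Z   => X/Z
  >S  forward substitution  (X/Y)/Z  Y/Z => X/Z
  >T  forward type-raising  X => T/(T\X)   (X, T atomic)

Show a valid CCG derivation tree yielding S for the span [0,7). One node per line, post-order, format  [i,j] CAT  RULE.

[0,7] S   <
  [0,4] PP\N   >
    [0,2] (PP\N)/(N/S)   >
      [0,1] "near" : ((PP\N)/(N/S))/S
      [1,2] "a" : S
    [2,4] N/S   >
      [2,3] "on" : (N/S)/S
      [3,4] "saw" : S
  [4,7] S\(PP\N)   <
    [4,6] S   <
      [4,5] "found" : S\PP
      [5,6] "built" : S\(S\PP)
    [6,7] "map" : (S\(PP\N))\S

[0,1] ((PP\N)/(N/S))/S  lex  "near"
[1,2] S  lex  "a"
[0,2] (PP\N)/(N/S)  >  k=1
[2,3] (N/S)/S  lex  "on"
[3,4] S  lex  "saw"
[2,4] N/S  >  k=3
[0,4] PP\N  >  k=2
[4,5] S\PP  lex  "found"
[5,6] S\(S\PP)  lex  "built"
[4,6] S  <  k=5
[6,7] (S\(PP\N))\S  lex  "map"
[4,7] S\(PP\N)  <  k=6
[0,7] S  <  k=4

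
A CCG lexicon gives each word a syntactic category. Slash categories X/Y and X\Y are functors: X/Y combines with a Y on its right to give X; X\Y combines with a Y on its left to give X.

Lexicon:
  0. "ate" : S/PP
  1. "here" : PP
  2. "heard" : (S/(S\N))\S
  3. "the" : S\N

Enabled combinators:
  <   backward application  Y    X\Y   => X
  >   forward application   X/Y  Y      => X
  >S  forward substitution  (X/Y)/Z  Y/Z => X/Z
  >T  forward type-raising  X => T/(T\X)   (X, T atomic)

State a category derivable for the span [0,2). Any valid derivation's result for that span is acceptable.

[0,4] S   >
  [0,3] S/(S\N)   <
    [0,2] S   >
      [0,1] "ate" : S/PP
      [1,2] "here" : PP
    [2,3] "heard" : (S/(S\N))\S
  [3,4] "the" : S\N

S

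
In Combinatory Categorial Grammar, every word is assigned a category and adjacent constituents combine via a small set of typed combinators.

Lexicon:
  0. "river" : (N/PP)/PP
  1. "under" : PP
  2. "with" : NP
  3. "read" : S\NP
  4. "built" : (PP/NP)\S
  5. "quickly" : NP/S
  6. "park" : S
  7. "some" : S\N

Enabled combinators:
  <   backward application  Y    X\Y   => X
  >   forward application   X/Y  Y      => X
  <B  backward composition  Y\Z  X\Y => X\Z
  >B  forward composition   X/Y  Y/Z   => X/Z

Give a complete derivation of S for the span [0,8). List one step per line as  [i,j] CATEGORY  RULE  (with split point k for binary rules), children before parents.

[0,8] S   <
  [0,7] N   >
    [0,2] N/PP   >
      [0,1] "river" : (N/PP)/PP
      [1,2] "under" : PP
    [2,7] PP   >
      [2,5] PP/NP   <
        [2,4] S   <
          [2,3] "with" : NP
          [3,4] "read" : S\NP
        [4,5] "built" : (PP/NP)\S
      [5,7] NP   >
        [5,6] "quickly" : NP/S
        [6,7] "park" : S
  [7,8] "some" : S\N

[0,1] (N/PP)/PP  lex  "river"
[1,2] PP  lex  "under"
[0,2] N/PP  >  k=1
[2,3] NP  lex  "with"
[3,4] S\NP  lex  "read"
[2,4] S  <  k=3
[4,5] (PP/NP)\S  lex  "built"
[2,5] PP/NP  <  k=4
[5,6] NP/S  lex  "quickly"
[6,7] S  lex  "park"
[5,7] NP  >  k=6
[2,7] PP  >  k=5
[0,7] N  >  k=2
[7,8] S\N  lex  "some"
[0,8] S  <  k=7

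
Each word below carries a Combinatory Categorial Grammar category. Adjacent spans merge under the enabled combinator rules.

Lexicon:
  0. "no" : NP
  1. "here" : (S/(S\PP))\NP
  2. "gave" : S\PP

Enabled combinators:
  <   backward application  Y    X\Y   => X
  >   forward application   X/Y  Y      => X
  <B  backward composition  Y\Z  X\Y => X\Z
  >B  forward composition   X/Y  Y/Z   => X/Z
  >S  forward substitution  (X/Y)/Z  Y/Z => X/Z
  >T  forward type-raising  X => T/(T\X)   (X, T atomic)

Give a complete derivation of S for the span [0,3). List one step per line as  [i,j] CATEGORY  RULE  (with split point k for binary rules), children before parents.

[0,1] NP  lex  "no"
[1,2] (S/(S\PP))\NP  lex  "here"
[0,2] S/(S\PP)  <  k=1
[2,3] S\PP  lex  "gave"
[0,3] S  >  k=2

[0,3] S   >
  [0,2] S/(S\PP)   <
    [0,1] "no" : NP
    [1,2] "here" : (S/(S\PP))\NP
  [2,3] "gave" : S\PP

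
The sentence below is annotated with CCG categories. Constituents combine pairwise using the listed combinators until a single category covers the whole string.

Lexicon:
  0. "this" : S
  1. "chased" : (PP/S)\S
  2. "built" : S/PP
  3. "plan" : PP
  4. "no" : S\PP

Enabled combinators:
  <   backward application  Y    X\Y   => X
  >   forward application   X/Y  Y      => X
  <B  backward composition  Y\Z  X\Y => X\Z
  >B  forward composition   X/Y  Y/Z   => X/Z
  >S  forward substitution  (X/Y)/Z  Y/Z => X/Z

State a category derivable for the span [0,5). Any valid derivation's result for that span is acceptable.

S

[0,5] S   <
  [0,4] PP   >
    [0,2] PP/S   <
      [0,1] "this" : S
      [1,2] "chased" : (PP/S)\S
    [2,4] S   >
      [2,3] "built" : S/PP
      [3,4] "plan" : PP
  [4,5] "no" : S\PP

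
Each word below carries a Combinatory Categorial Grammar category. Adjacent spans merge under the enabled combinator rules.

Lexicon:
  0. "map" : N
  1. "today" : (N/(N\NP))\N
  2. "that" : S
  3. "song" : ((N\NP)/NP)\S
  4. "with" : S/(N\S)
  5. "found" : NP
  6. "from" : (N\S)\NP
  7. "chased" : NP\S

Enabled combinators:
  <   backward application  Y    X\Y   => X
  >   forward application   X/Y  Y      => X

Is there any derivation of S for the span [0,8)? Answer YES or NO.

N (N/(N\NP))\N S ((N\NP)/NP)\S S/(N\S) NP (N\S)\NP NP\S
CKY chart[0,8] = {N}; S ∉ chart

NO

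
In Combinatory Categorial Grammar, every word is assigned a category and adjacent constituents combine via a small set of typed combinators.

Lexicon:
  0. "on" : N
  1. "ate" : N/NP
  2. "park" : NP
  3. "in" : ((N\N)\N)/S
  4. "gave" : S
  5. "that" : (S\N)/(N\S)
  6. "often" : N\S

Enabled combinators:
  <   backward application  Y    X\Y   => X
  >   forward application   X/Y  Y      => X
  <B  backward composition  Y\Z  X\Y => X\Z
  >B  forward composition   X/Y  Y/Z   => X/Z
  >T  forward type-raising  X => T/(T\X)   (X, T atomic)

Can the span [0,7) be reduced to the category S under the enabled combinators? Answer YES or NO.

[0,7] S   <
  [0,1] "on" : N
  [1,7] S\N   <B
    [1,5] N\N   <
      [1,3] N   >
        [1,2] "ate" : N/NP
        [2,3] "park" : NP
      [3,5] (N\N)\N   >
        [3,4] "in" : ((N\N)\N)/S
        [4,5] "gave" : S
    [5,7] S\N   >
      [5,6] "that" : (S\N)/(N\S)
      [6,7] "often" : N\S

YES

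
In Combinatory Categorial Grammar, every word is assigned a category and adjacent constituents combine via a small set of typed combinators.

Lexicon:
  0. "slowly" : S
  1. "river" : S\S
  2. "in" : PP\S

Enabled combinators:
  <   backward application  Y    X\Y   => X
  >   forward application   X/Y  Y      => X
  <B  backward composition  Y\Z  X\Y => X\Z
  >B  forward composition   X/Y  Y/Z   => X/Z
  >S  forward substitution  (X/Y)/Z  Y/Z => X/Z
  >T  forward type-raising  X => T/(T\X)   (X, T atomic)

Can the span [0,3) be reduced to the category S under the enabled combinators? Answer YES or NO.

NO

S S\S PP\S
CKY chart[0,3] = {N/(N\PP), NP/(NP\PP), PP, PP/(PP\PP), S/(S\PP)}; S ∉ chart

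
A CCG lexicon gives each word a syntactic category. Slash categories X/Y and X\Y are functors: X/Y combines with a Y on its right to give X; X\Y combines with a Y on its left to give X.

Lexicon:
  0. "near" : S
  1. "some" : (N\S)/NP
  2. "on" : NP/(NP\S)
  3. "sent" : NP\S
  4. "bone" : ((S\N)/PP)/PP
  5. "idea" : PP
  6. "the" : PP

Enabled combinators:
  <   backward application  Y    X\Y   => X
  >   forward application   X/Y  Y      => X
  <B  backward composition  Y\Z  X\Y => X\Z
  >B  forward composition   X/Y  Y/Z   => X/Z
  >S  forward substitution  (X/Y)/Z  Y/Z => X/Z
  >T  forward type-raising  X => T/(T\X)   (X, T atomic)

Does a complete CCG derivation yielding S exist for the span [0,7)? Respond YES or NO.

[0,7] S   <
  [0,4] N   >
    [0,1] N/(N\S)   >T
      [0,1] "near" : S
    [1,4] N\S   >
      [1,2] "some" : (N\S)/NP
      [2,4] NP   >
        [2,3] "on" : NP/(NP\S)
        [3,4] "sent" : NP\S
  [4,7] S\N   >
    [4,6] (S\N)/PP   >
      [4,5] "bone" : ((S\N)/PP)/PP
      [5,6] "idea" : PP
    [6,7] "the" : PP

YES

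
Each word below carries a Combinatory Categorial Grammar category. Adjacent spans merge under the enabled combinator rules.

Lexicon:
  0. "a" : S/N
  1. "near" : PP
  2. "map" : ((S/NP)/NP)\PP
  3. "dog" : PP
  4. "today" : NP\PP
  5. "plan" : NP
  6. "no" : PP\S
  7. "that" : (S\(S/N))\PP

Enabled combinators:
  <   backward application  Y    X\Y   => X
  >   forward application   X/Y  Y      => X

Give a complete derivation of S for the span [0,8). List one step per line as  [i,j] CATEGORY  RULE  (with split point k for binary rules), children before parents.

[0,1] S/N  lex  "a"
[1,2] PP  lex  "near"
[2,3] ((S/NP)/NP)\PP  lex  "map"
[1,3] (S/NP)/NP  <  k=2
[3,4] PP  lex  "dog"
[4,5] NP\PP  lex  "today"
[3,5] NP  <  k=4
[1,5] S/NP  >  k=3
[5,6] NP  lex  "plan"
[1,6] S  >  k=5
[6,7] PP\S  lex  "no"
[1,7] PP  <  k=6
[7,8] (S\(S/N))\PP  lex  "that"
[1,8] S\(S/N)  <  k=7
[0,8] S  <  k=1

[0,8] S   <
  [0,1] "a" : S/N
  [1,8] S\(S/N)   <
    [1,7] PP   <
      [1,6] S   >
        [1,5] S/NP   >
          [1,3] (S/NP)/NP   <
            [1,2] "near" : PP
            [2,3] "map" : ((S/NP)/NP)\PP
          [3,5] NP   <
            [3,4] "dog" : PP
            [4,5] "today" : NP\PP
        [5,6] "plan" : NP
      [6,7] "no" : PP\S
    [7,8] "that" : (S\(S/N))\PP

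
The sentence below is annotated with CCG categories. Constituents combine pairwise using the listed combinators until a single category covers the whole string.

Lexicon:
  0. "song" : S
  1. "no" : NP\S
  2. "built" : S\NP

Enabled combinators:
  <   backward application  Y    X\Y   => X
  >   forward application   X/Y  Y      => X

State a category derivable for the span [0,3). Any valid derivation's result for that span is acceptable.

S

[0,3] S   <
  [0,2] NP   <
    [0,1] "song" : S
    [1,2] "no" : NP\S
  [2,3] "built" : S\NP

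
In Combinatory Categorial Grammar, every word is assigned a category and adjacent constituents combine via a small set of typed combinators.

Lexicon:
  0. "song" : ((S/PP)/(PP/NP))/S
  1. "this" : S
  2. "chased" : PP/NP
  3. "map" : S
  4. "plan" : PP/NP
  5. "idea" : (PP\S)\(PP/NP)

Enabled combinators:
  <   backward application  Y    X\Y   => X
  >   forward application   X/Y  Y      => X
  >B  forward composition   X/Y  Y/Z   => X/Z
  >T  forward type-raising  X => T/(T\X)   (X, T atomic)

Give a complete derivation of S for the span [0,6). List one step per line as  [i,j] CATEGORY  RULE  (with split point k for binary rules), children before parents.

[0,6] S   >
  [0,3] S/PP   >
    [0,2] (S/PP)/(PP/NP)   >
      [0,1] "song" : ((S/PP)/(PP/NP))/S
      [1,2] "this" : S
    [2,3] "chased" : PP/NP
  [3,6] PP   <
    [3,4] "map" : S
    [4,6] PP\S   <
      [4,5] "plan" : PP/NP
      [5,6] "idea" : (PP\S)\(PP/NP)

[0,1] ((S/PP)/(PP/NP))/S  lex  "song"
[1,2] S  lex  "this"
[0,2] (S/PP)/(PP/NP)  >  k=1
[2,3] PP/NP  lex  "chased"
[0,3] S/PP  >  k=2
[3,4] S  lex  "map"
[4,5] PP/NP  lex  "plan"
[5,6] (PP\S)\(PP/NP)  lex  "idea"
[4,6] PP\S  <  k=5
[3,6] PP  <  k=4
[0,6] S  >  k=3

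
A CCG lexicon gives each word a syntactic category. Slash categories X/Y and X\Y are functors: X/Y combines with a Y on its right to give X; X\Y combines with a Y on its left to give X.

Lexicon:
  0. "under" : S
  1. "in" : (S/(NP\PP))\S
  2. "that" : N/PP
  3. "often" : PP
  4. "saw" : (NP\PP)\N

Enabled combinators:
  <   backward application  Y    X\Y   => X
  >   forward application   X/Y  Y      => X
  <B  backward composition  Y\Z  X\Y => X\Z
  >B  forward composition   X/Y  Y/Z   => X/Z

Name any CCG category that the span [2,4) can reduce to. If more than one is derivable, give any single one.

[0,5] S   >
  [0,2] S/(NP\PP)   <
    [0,1] "under" : S
    [1,2] "in" : (S/(NP\PP))\S
  [2,5] NP\PP   <
    [2,4] N   >
      [2,3] "that" : N/PP
      [3,4] "often" : PP
    [4,5] "saw" : (NP\PP)\N

N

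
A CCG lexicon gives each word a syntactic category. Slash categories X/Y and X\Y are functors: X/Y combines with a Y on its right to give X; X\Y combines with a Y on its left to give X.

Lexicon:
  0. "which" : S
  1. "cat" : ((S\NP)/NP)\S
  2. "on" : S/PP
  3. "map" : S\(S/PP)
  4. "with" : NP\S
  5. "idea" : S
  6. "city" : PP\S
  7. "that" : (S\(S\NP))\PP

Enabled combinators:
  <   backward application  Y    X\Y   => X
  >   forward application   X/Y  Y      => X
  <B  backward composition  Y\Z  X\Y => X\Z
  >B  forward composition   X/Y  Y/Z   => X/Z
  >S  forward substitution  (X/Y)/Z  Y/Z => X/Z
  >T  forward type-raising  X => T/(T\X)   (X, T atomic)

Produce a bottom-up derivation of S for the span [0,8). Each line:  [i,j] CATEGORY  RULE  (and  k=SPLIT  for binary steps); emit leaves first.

[0,8] S   <
  [0,5] S\NP   >
    [0,2] (S\NP)/NP   <
      [0,1] "which" : S
      [1,2] "cat" : ((S\NP)/NP)\S
    [2,5] NP   <
      [2,4] S   <
        [2,3] "on" : S/PP
        [3,4] "map" : S\(S/PP)
      [4,5] "with" : NP\S
  [5,8] S\(S\NP)   <
    [5,7] PP   <
      [5,6] "idea" : S
      [6,7] "city" : PP\S
    [7,8] "that" : (S\(S\NP))\PP

[0,1] S  lex  "which"
[1,2] ((S\NP)/NP)\S  lex  "cat"
[0,2] (S\NP)/NP  <  k=1
[2,3] S/PP  lex  "on"
[3,4] S\(S/PP)  lex  "map"
[2,4] S  <  k=3
[4,5] NP\S  lex  "with"
[2,5] NP  <  k=4
[0,5] S\NP  >  k=2
[5,6] S  lex  "idea"
[6,7] PP\S  lex  "city"
[5,7] PP  <  k=6
[7,8] (S\(S\NP))\PP  lex  "that"
[5,8] S\(S\NP)  <  k=7
[0,8] S  <  k=5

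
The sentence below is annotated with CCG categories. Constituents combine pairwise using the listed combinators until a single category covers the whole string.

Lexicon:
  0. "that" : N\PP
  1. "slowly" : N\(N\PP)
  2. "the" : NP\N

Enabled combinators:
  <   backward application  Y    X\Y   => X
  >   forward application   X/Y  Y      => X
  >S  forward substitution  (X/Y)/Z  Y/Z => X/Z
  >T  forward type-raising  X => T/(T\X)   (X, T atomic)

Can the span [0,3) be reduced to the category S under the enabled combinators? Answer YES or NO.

N\PP N\(N\PP) NP\N
CKY chart[0,3] = {N/(N\NP), NP, NP/(NP\NP), PP/(PP\NP), S/(S\NP)}; S ∉ chart

NO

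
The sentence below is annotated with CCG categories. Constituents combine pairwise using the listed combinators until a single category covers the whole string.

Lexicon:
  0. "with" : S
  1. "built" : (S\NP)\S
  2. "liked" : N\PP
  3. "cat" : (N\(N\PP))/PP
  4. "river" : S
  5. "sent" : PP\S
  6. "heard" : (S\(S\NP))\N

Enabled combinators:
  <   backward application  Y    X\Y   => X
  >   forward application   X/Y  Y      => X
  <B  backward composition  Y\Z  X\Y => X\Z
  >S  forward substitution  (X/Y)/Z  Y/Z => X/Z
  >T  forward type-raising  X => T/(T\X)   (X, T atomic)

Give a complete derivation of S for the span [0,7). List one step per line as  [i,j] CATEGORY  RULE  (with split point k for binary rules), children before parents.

[0,7] S   <
  [0,2] S\NP   <
    [0,1] "with" : S
    [1,2] "built" : (S\NP)\S
  [2,7] S\(S\NP)   <
    [2,6] N   <
      [2,3] "liked" : N\PP
      [3,6] N\(N\PP)   >
        [3,4] "cat" : (N\(N\PP))/PP
        [4,6] PP   <
          [4,5] "river" : S
          [5,6] "sent" : PP\S
    [6,7] "heard" : (S\(S\NP))\N

[0,1] S  lex  "with"
[1,2] (S\NP)\S  lex  "built"
[0,2] S\NP  <  k=1
[2,3] N\PP  lex  "liked"
[3,4] (N\(N\PP))/PP  lex  "cat"
[4,5] S  lex  "river"
[5,6] PP\S  lex  "sent"
[4,6] PP  <  k=5
[3,6] N\(N\PP)  >  k=4
[2,6] N  <  k=3
[6,7] (S\(S\NP))\N  lex  "heard"
[2,7] S\(S\NP)  <  k=6
[0,7] S  <  k=2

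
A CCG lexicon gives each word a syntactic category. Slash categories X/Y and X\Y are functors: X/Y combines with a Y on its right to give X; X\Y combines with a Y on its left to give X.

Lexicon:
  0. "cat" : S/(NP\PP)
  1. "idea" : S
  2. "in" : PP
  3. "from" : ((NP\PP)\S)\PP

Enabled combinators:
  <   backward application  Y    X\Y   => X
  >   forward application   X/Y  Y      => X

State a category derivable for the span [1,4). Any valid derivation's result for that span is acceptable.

NP\PP

[0,4] S   >
  [0,1] "cat" : S/(NP\PP)
  [1,4] NP\PP   <
    [1,2] "idea" : S
    [2,4] (NP\PP)\S   <
      [2,3] "in" : PP
      [3,4] "from" : ((NP\PP)\S)\PP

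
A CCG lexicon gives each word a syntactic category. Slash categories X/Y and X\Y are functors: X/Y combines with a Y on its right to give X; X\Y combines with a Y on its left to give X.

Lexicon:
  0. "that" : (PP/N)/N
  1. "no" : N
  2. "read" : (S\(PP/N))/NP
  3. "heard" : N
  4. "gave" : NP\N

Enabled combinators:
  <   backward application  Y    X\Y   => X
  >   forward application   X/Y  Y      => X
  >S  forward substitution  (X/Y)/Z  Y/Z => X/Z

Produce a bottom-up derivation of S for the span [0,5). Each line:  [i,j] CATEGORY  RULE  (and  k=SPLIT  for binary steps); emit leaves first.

[0,5] S   <
  [0,2] PP/N   >
    [0,1] "that" : (PP/N)/N
    [1,2] "no" : N
  [2,5] S\(PP/N)   >
    [2,3] "read" : (S\(PP/N))/NP
    [3,5] NP   <
      [3,4] "heard" : N
      [4,5] "gave" : NP\N

[0,1] (PP/N)/N  lex  "that"
[1,2] N  lex  "no"
[0,2] PP/N  >  k=1
[2,3] (S\(PP/N))/NP  lex  "read"
[3,4] N  lex  "heard"
[4,5] NP\N  lex  "gave"
[3,5] NP  <  k=4
[2,5] S\(PP/N)  >  k=3
[0,5] S  <  k=2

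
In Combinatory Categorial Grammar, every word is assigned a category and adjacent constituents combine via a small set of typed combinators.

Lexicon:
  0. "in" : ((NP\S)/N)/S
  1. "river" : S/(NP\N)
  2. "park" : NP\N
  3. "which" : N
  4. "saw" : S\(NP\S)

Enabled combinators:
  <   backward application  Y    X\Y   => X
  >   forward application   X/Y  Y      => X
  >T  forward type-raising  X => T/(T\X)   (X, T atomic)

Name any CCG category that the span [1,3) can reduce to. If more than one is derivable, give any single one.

S

[0,5] S   <
  [0,4] NP\S   >
    [0,3] (NP\S)/N   >
      [0,1] "in" : ((NP\S)/N)/S
      [1,3] S   >
        [1,2] "river" : S/(NP\N)
        [2,3] "park" : NP\N
    [3,4] "which" : N
  [4,5] "saw" : S\(NP\S)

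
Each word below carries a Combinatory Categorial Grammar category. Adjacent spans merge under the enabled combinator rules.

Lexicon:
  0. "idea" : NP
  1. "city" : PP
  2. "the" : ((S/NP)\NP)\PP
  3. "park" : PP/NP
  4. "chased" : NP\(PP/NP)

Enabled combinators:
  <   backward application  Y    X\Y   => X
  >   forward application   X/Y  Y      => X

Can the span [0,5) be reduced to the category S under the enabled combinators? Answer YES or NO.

[0,5] S   >
  [0,3] S/NP   <
    [0,1] "idea" : NP
    [1,3] (S/NP)\NP   <
      [1,2] "city" : PP
      [2,3] "the" : ((S/NP)\NP)\PP
  [3,5] NP   <
    [3,4] "park" : PP/NP
    [4,5] "chased" : NP\(PP/NP)

YES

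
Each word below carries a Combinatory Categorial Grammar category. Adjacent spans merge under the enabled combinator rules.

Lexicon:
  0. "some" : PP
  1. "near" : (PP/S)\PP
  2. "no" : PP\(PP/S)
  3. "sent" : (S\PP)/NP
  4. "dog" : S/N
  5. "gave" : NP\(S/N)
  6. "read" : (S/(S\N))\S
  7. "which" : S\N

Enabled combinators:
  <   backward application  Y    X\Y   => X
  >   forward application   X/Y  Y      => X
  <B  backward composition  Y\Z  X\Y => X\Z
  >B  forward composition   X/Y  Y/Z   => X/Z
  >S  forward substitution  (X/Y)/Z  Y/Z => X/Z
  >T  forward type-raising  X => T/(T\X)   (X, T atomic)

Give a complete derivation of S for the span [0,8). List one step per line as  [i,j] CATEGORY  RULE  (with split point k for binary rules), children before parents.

[0,1] PP  lex  "some"
[1,2] (PP/S)\PP  lex  "near"
[2,3] PP\(PP/S)  lex  "no"
[1,3] PP\PP  <B  k=2
[3,4] (S\PP)/NP  lex  "sent"
[4,5] S/N  lex  "dog"
[5,6] NP\(S/N)  lex  "gave"
[4,6] NP  <  k=5
[3,6] S\PP  >  k=4
[1,6] S\PP  <B  k=3
[0,6] S  <  k=1
[6,7] (S/(S\N))\S  lex  "read"
[0,7] S/(S\N)  <  k=6
[7,8] S\N  lex  "which"
[0,8] S  >  k=7

[0,8] S   >
  [0,7] S/(S\N)   <
    [0,6] S   <
      [0,1] "some" : PP
      [1,6] S\PP   <B
        [1,3] PP\PP   <B
          [1,2] "near" : (PP/S)\PP
          [2,3] "no" : PP\(PP/S)
        [3,6] S\PP   >
          [3,4] "sent" : (S\PP)/NP
          [4,6] NP   <
            [4,5] "dog" : S/N
            [5,6] "gave" : NP\(S/N)
    [6,7] "read" : (S/(S\N))\S
  [7,8] "which" : S\N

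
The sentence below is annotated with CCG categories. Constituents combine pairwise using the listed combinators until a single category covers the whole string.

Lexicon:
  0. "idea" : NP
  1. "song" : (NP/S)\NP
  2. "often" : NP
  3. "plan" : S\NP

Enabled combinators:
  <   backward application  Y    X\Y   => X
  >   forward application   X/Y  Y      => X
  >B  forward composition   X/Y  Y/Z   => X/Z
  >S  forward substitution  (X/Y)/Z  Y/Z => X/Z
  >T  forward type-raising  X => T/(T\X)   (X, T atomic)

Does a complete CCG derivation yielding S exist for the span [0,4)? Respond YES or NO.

NO

NP (NP/S)\NP NP S\NP
CKY chart[0,4] = {N/(N\NP), NP, NP/(NP\NP), NP/(S\S), PP/(PP\NP), S/(S\NP)}; S ∉ chart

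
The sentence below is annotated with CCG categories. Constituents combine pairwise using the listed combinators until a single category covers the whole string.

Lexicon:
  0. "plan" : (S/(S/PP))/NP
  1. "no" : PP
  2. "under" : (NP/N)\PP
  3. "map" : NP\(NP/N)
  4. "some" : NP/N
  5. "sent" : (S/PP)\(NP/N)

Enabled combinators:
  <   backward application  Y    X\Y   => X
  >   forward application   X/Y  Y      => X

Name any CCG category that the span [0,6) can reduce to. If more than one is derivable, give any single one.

[0,6] S   >
  [0,4] S/(S/PP)   >
    [0,1] "plan" : (S/(S/PP))/NP
    [1,4] NP   <
      [1,3] NP/N   <
        [1,2] "no" : PP
        [2,3] "under" : (NP/N)\PP
      [3,4] "map" : NP\(NP/N)
  [4,6] S/PP   <
    [4,5] "some" : NP/N
    [5,6] "sent" : (S/PP)\(NP/N)

S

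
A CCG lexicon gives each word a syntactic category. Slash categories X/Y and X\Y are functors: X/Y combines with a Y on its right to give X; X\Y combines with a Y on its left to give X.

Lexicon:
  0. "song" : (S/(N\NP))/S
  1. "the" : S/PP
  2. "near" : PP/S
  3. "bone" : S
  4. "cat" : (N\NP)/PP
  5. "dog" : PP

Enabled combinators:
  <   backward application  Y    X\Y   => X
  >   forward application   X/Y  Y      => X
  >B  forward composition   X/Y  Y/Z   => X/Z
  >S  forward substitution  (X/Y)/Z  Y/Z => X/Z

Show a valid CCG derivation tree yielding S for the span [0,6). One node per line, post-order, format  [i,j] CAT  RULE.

[0,1] (S/(N\NP))/S  lex  "song"
[1,2] S/PP  lex  "the"
[2,3] PP/S  lex  "near"
[3,4] S  lex  "bone"
[2,4] PP  >  k=3
[1,4] S  >  k=2
[0,4] S/(N\NP)  >  k=1
[4,5] (N\NP)/PP  lex  "cat"
[5,6] PP  lex  "dog"
[4,6] N\NP  >  k=5
[0,6] S  >  k=4

[0,6] S   >
  [0,4] S/(N\NP)   >
    [0,1] "song" : (S/(N\NP))/S
    [1,4] S   >
      [1,2] "the" : S/PP
      [2,4] PP   >
        [2,3] "near" : PP/S
        [3,4] "bone" : S
  [4,6] N\NP   >
    [4,5] "cat" : (N\NP)/PP
    [5,6] "dog" : PP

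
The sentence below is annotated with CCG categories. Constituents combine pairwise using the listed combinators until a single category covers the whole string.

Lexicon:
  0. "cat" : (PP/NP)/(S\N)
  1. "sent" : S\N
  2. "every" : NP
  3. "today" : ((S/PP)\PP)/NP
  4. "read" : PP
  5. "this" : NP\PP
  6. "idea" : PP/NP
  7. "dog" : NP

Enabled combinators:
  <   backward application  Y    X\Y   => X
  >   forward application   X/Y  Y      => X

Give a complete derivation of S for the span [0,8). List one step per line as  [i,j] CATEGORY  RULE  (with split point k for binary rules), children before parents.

[0,8] S   >
  [0,6] S/PP   <
    [0,3] PP   >
      [0,2] PP/NP   >
        [0,1] "cat" : (PP/NP)/(S\N)
        [1,2] "sent" : S\N
      [2,3] "every" : NP
    [3,6] (S/PP)\PP   >
      [3,4] "today" : ((S/PP)\PP)/NP
      [4,6] NP   <
        [4,5] "read" : PP
        [5,6] "this" : NP\PP
  [6,8] PP   >
    [6,7] "idea" : PP/NP
    [7,8] "dog" : NP

[0,1] (PP/NP)/(S\N)  lex  "cat"
[1,2] S\N  lex  "sent"
[0,2] PP/NP  >  k=1
[2,3] NP  lex  "every"
[0,3] PP  >  k=2
[3,4] ((S/PP)\PP)/NP  lex  "today"
[4,5] PP  lex  "read"
[5,6] NP\PP  lex  "this"
[4,6] NP  <  k=5
[3,6] (S/PP)\PP  >  k=4
[0,6] S/PP  <  k=3
[6,7] PP/NP  lex  "idea"
[7,8] NP  lex  "dog"
[6,8] PP  >  k=7
[0,8] S  >  k=6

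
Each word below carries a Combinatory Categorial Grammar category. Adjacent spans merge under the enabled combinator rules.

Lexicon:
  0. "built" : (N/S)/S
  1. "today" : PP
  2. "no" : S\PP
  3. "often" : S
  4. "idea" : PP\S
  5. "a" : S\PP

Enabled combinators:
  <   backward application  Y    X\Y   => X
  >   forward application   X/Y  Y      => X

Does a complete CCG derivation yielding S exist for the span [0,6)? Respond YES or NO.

(N/S)/S PP S\PP S PP\S S\PP
CKY chart[0,6] = {N}; S ∉ chart

NO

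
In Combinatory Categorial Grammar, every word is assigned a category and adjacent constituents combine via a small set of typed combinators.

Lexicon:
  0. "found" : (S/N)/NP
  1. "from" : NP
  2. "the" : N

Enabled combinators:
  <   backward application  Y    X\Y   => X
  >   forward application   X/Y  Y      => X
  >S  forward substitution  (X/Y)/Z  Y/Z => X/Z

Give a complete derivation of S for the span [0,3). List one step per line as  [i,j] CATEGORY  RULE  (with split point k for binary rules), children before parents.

[0,3] S   >
  [0,2] S/N   >
    [0,1] "found" : (S/N)/NP
    [1,2] "from" : NP
  [2,3] "the" : N

[0,1] (S/N)/NP  lex  "found"
[1,2] NP  lex  "from"
[0,2] S/N  >  k=1
[2,3] N  lex  "the"
[0,3] S  >  k=2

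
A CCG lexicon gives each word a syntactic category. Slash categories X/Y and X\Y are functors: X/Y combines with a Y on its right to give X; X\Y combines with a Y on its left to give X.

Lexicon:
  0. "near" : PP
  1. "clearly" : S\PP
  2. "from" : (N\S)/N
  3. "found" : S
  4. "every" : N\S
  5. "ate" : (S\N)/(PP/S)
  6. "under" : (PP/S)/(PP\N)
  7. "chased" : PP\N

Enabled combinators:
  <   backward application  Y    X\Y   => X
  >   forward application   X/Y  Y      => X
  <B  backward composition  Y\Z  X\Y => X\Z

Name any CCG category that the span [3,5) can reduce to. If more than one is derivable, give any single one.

N

[0,8] S   <
  [0,5] N   <
    [0,2] S   <
      [0,1] "near" : PP
      [1,2] "clearly" : S\PP
    [2,5] N\S   >
      [2,3] "from" : (N\S)/N
      [3,5] N   <
        [3,4] "found" : S
        [4,5] "every" : N\S
  [5,8] S\N   >
    [5,6] "ate" : (S\N)/(PP/S)
    [6,8] PP/S   >
      [6,7] "under" : (PP/S)/(PP\N)
      [7,8] "chased" : PP\N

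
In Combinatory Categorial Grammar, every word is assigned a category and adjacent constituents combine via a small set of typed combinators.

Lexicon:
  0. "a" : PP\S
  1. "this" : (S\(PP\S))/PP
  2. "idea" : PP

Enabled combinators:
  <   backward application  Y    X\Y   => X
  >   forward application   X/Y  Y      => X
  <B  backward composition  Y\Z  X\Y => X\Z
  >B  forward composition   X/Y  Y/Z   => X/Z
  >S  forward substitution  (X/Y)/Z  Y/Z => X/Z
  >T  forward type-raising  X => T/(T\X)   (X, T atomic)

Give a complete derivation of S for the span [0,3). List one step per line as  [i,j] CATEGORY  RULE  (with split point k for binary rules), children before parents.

[0,3] S   <
  [0,1] "a" : PP\S
  [1,3] S\(PP\S)   >
    [1,2] "this" : (S\(PP\S))/PP
    [2,3] "idea" : PP

[0,1] PP\S  lex  "a"
[1,2] (S\(PP\S))/PP  lex  "this"
[2,3] PP  lex  "idea"
[1,3] S\(PP\S)  >  k=2
[0,3] S  <  k=1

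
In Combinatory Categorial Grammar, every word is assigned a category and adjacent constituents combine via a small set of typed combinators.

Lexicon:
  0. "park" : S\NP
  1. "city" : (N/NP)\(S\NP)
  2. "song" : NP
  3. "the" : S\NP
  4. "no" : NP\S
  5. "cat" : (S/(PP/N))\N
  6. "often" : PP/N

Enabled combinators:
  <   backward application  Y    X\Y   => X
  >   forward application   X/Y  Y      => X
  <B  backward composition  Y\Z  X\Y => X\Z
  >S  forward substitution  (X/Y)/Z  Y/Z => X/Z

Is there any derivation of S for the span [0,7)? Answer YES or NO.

[0,7] S   >
  [0,6] S/(PP/N)   <
    [0,5] N   >
      [0,2] N/NP   <
        [0,1] "park" : S\NP
        [1,2] "city" : (N/NP)\(S\NP)
      [2,5] NP   <
        [2,4] S   <
          [2,3] "song" : NP
          [3,4] "the" : S\NP
        [4,5] "no" : NP\S
    [5,6] "cat" : (S/(PP/N))\N
  [6,7] "often" : PP/N

YES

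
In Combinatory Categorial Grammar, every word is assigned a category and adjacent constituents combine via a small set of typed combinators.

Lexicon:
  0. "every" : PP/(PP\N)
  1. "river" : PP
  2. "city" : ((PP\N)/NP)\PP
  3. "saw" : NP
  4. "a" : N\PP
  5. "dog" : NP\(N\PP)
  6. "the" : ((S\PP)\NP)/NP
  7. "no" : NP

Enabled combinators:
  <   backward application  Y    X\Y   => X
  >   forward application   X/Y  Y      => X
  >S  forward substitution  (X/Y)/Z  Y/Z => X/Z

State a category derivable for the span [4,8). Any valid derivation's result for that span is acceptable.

[0,8] S   <
  [0,4] PP   >
    [0,1] "every" : PP/(PP\N)
    [1,4] PP\N   >
      [1,3] (PP\N)/NP   <
        [1,2] "river" : PP
        [2,3] "city" : ((PP\N)/NP)\PP
      [3,4] "saw" : NP
  [4,8] S\PP   <
    [4,6] NP   <
      [4,5] "a" : N\PP
      [5,6] "dog" : NP\(N\PP)
    [6,8] (S\PP)\NP   >
      [6,7] "the" : ((S\PP)\NP)/NP
      [7,8] "no" : NP

S\PP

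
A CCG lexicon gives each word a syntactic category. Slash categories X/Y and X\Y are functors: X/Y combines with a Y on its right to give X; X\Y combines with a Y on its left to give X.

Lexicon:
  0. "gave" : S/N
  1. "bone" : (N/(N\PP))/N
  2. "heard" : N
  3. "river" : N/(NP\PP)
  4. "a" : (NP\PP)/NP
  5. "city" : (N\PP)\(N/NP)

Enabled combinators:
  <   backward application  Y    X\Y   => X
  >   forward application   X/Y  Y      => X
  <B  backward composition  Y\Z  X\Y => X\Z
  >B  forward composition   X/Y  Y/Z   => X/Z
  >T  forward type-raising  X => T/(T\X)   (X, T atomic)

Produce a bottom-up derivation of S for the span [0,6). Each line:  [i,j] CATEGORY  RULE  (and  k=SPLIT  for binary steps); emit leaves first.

[0,6] S   >
  [0,1] "gave" : S/N
  [1,6] N   >
    [1,3] N/(N\PP)   >
      [1,2] "bone" : (N/(N\PP))/N
      [2,3] "heard" : N
    [3,6] N\PP   <
      [3,5] N/NP   >B
        [3,4] "river" : N/(NP\PP)
        [4,5] "a" : (NP\PP)/NP
      [5,6] "city" : (N\PP)\(N/NP)

[0,1] S/N  lex  "gave"
[1,2] (N/(N\PP))/N  lex  "bone"
[2,3] N  lex  "heard"
[1,3] N/(N\PP)  >  k=2
[3,4] N/(NP\PP)  lex  "river"
[4,5] (NP\PP)/NP  lex  "a"
[3,5] N/NP  >B  k=4
[5,6] (N\PP)\(N/NP)  lex  "city"
[3,6] N\PP  <  k=5
[1,6] N  >  k=3
[0,6] S  >  k=1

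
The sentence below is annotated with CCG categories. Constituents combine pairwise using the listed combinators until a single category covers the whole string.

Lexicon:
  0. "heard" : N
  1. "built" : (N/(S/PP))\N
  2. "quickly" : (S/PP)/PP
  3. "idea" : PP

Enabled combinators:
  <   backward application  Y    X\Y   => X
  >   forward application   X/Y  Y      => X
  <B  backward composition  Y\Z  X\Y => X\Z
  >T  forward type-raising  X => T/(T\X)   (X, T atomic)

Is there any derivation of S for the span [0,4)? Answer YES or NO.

N (N/(S/PP))\N (S/PP)/PP PP
CKY chart[0,4] = {N, N/(N\N), NP/(NP\N), PP/(PP\N), S/(S\N)}; S ∉ chart

NO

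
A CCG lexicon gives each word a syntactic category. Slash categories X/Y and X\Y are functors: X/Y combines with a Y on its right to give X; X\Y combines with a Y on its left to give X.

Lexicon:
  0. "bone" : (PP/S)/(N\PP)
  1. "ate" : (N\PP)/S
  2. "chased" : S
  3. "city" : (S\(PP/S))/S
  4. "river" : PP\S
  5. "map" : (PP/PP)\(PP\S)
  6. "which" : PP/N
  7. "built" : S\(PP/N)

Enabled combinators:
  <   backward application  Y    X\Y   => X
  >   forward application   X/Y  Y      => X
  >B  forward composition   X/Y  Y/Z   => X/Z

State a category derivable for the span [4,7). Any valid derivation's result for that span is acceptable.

[0,8] S   <
  [0,3] PP/S   >
    [0,1] "bone" : (PP/S)/(N\PP)
    [1,3] N\PP   >
      [1,2] "ate" : (N\PP)/S
      [2,3] "chased" : S
  [3,8] S\(PP/S)   >
    [3,4] "city" : (S\(PP/S))/S
    [4,8] S   <
      [4,7] PP/N   >B
        [4,6] PP/PP   <
          [4,5] "river" : PP\S
          [5,6] "map" : (PP/PP)\(PP\S)
        [6,7] "which" : PP/N
      [7,8] "built" : S\(PP/N)

PP/N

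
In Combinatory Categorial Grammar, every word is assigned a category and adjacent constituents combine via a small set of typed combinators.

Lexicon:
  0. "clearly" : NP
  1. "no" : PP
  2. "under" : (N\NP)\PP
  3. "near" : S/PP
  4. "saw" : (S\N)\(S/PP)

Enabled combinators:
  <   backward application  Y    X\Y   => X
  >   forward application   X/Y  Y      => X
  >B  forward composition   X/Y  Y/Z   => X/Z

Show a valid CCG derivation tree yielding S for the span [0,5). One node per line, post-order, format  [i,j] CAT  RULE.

[0,5] S   <
  [0,3] N   <
    [0,1] "clearly" : NP
    [1,3] N\NP   <
      [1,2] "no" : PP
      [2,3] "under" : (N\NP)\PP
  [3,5] S\N   <
    [3,4] "near" : S/PP
    [4,5] "saw" : (S\N)\(S/PP)

[0,1] NP  lex  "clearly"
[1,2] PP  lex  "no"
[2,3] (N\NP)\PP  lex  "under"
[1,3] N\NP  <  k=2
[0,3] N  <  k=1
[3,4] S/PP  lex  "near"
[4,5] (S\N)\(S/PP)  lex  "saw"
[3,5] S\N  <  k=4
[0,5] S  <  k=3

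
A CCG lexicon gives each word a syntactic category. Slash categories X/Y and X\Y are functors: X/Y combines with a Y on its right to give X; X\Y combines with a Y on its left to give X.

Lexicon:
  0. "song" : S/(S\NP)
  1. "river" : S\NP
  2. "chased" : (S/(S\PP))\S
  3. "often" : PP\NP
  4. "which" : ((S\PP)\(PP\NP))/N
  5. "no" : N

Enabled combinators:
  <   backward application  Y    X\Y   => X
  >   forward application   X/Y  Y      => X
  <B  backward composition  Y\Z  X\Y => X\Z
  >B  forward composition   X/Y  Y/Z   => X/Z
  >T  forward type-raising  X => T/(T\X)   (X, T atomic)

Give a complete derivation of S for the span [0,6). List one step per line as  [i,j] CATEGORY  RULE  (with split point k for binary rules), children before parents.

[0,1] S/(S\NP)  lex  "song"
[1,2] S\NP  lex  "river"
[0,2] S  >  k=1
[2,3] (S/(S\PP))\S  lex  "chased"
[0,3] S/(S\PP)  <  k=2
[3,4] PP\NP  lex  "often"
[4,5] ((S\PP)\(PP\NP))/N  lex  "which"
[5,6] N  lex  "no"
[4,6] (S\PP)\(PP\NP)  >  k=5
[3,6] S\PP  <  k=4
[0,6] S  >  k=3

[0,6] S   >
  [0,3] S/(S\PP)   <
    [0,2] S   >
      [0,1] "song" : S/(S\NP)
      [1,2] "river" : S\NP
    [2,3] "chased" : (S/(S\PP))\S
  [3,6] S\PP   <
    [3,4] "often" : PP\NP
    [4,6] (S\PP)\(PP\NP)   >
      [4,5] "which" : ((S\PP)\(PP\NP))/N
      [5,6] "no" : N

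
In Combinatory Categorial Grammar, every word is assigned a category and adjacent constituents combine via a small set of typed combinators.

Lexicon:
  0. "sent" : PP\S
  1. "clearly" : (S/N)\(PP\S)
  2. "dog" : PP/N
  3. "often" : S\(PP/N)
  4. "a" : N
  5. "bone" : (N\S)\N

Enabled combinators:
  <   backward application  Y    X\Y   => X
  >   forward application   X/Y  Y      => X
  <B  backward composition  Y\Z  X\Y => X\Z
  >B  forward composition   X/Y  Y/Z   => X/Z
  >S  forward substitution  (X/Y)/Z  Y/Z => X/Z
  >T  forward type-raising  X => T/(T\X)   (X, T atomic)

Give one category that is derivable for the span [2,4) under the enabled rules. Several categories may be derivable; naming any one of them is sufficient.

S

[0,6] S   >
  [0,2] S/N   <
    [0,1] "sent" : PP\S
    [1,2] "clearly" : (S/N)\(PP\S)
  [2,6] N   <
    [2,4] S   <
      [2,3] "dog" : PP/N
      [3,4] "often" : S\(PP/N)
    [4,6] N\S   <
      [4,5] "a" : N
      [5,6] "bone" : (N\S)\N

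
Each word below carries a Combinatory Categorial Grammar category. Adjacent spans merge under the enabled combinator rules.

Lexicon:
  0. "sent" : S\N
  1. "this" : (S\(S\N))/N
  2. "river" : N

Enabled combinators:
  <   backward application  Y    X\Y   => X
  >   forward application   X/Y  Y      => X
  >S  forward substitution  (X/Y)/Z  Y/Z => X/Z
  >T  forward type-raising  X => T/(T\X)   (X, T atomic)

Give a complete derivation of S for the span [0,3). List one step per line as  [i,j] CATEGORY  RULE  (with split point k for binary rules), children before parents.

[0,1] S\N  lex  "sent"
[1,2] (S\(S\N))/N  lex  "this"
[2,3] N  lex  "river"
[1,3] S\(S\N)  >  k=2
[0,3] S  <  k=1

[0,3] S   <
  [0,1] "sent" : S\N
  [1,3] S\(S\N)   >
    [1,2] "this" : (S\(S\N))/N
    [2,3] "river" : N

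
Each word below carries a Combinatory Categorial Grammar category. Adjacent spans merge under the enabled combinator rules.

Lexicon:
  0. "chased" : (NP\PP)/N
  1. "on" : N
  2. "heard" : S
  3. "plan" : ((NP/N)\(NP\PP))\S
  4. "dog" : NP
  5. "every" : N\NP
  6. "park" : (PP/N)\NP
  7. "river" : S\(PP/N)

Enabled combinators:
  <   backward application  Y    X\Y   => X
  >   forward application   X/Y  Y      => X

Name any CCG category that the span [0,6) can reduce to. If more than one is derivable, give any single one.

[0,8] S   <
  [0,7] PP/N   <
    [0,6] NP   >
      [0,4] NP/N   <
        [0,2] NP\PP   >
          [0,1] "chased" : (NP\PP)/N
          [1,2] "on" : N
        [2,4] (NP/N)\(NP\PP)   <
          [2,3] "heard" : S
          [3,4] "plan" : ((NP/N)\(NP\PP))\S
      [4,6] N   <
        [4,5] "dog" : NP
        [5,6] "every" : N\NP
    [6,7] "park" : (PP/N)\NP
  [7,8] "river" : S\(PP/N)

NP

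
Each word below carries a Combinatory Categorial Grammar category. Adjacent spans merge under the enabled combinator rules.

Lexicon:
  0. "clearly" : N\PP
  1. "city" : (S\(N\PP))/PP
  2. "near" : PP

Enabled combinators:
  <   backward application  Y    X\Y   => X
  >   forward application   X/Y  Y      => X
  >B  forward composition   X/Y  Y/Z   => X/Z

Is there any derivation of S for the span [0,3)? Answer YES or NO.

YES

[0,3] S   <
  [0,1] "clearly" : N\PP
  [1,3] S\(N\PP)   >
    [1,2] "city" : (S\(N\PP))/PP
    [2,3] "near" : PP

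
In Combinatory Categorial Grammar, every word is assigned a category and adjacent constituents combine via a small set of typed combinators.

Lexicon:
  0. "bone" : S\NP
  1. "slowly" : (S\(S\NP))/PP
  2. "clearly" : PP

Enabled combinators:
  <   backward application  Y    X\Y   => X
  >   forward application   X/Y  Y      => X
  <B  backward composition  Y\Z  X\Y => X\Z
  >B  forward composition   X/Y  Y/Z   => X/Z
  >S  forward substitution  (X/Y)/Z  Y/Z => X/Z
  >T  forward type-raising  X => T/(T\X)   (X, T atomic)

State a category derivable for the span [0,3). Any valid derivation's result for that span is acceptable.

S

[0,3] S   <
  [0,1] "bone" : S\NP
  [1,3] S\(S\NP)   >
    [1,2] "slowly" : (S\(S\NP))/PP
    [2,3] "clearly" : PP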